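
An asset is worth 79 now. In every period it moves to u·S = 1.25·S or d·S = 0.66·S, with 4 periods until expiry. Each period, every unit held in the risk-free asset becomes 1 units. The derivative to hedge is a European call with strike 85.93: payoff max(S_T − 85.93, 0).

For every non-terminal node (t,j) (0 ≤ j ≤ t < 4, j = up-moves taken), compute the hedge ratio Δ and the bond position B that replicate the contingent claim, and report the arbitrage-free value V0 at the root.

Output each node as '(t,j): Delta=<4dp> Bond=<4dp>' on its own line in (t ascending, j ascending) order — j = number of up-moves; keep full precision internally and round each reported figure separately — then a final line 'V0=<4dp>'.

(0,0): Delta=0.5178 Bond=-23.9560
(1,0): Delta=0.1717 Bond=-5.9089
(1,1): Delta=0.6522 Bond=-37.2259
(2,0): Delta=0.0000 Bond=0.0000
(2,1): Delta=0.2384 Bond=-10.2536
(2,2): Delta=0.8129 Bond=-57.0584
(3,0): Delta=0.0000 Bond=0.0000
(3,1): Delta=0.0000 Bond=0.0000
(3,2): Delta=0.3309 Bond=-17.7931
(3,3): Delta=1.0000 Bond=-85.9300
V0=16.9530

Since d<R<u, set p* = (R−d)/(u−d) = 0.5763; price each node as the discounted p*-expectation of its children.
Terminal payoffs: V(4,0)=0.0000, V(4,1)=0.0000, V(4,2)=0.0000, V(4,3)=15.9059, V(4,4)=106.9411
(3,0): S=22.7122. Δ = (V_up−V_dn)/(S_up−S_dn) = (0.0000−0.0000)/(28.3902−14.9900) = 0.0000. V = [p*·0.0000 + (1−p*)·0.0000]/1 = 0.0000. B = V − Δ·S = 0.0000.
(3,1): S=43.0155. Δ = (V_up−V_dn)/(S_up−S_dn) = (0.0000−0.0000)/(53.7694−28.3902) = 0.0000. V = [p*·0.0000 + (1−p*)·0.0000]/1 = 0.0000. B = V − Δ·S = 0.0000.
(3,2): S=81.4688. Δ = (V_up−V_dn)/(S_up−S_dn) = (15.9059−0.0000)/(101.8359−53.7694) = 0.3309. V = [p*·15.9059 + (1−p*)·0.0000]/1 = 9.1661. B = V − Δ·S = -17.7931.
(3,3): S=154.2969. Δ = (V_up−V_dn)/(S_up−S_dn) = (106.9411−15.9059)/(192.8711−101.8359) = 1.0000. V = [p*·106.9411 + (1−p*)·15.9059]/1 = 68.3669. B = V − Δ·S = -85.9300.
(2,0): S=34.4124. Δ = (V_up−V_dn)/(S_up−S_dn) = (0.0000−0.0000)/(43.0155−22.7122) = 0.0000. V = [p*·0.0000 + (1−p*)·0.0000]/1 = 0.0000. B = V − Δ·S = 0.0000.
(2,1): S=65.1750. Δ = (V_up−V_dn)/(S_up−S_dn) = (9.1661−0.0000)/(81.4688−43.0155) = 0.2384. V = [p*·9.1661 + (1−p*)·0.0000]/1 = 5.2822. B = V − Δ·S = -10.2536.
(2,2): S=123.4375. Δ = (V_up−V_dn)/(S_up−S_dn) = (68.3669−9.1661)/(154.2969−81.4688) = 0.8129. V = [p*·68.3669 + (1−p*)·9.1661]/1 = 43.2818. B = V − Δ·S = -57.0584.
(1,0): S=52.1400. Δ = (V_up−V_dn)/(S_up−S_dn) = (5.2822−0.0000)/(65.1750−34.4124) = 0.1717. V = [p*·5.2822 + (1−p*)·0.0000]/1 = 3.0440. B = V − Δ·S = -5.9089.
(1,1): S=98.7500. Δ = (V_up−V_dn)/(S_up−S_dn) = (43.2818−5.2822)/(123.4375−65.1750) = 0.6522. V = [p*·43.2818 + (1−p*)·5.2822]/1 = 27.1803. B = V − Δ·S = -37.2259.
(0,0): S=79.0000. Δ = (V_up−V_dn)/(S_up−S_dn) = (27.1803−3.0440)/(98.7500−52.1400) = 0.5178. V = [p*·27.1803 + (1−p*)·3.0440]/1 = 16.9530. B = V − Δ·S = -23.9560.
Root portfolio cost Δ·79+B reproduces V0=16.9530.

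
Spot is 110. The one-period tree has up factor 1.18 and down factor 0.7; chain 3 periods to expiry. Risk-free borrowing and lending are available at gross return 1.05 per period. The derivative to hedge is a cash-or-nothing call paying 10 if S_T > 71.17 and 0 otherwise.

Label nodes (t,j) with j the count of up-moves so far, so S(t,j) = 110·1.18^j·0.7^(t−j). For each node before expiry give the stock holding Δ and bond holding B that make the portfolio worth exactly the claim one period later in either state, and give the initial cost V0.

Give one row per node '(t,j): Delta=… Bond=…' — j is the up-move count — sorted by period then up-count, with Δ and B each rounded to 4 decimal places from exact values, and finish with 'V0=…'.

(0,0): Delta=0.0678 Bond=-0.3827
(1,0): Delta=0.1879 Bond=-9.6451
(1,1): Delta=0.0414 Bond=3.0313
(2,0): Delta=0.0000 Bond=0.0000
(2,1): Delta=0.2293 Bond=-13.8889
(2,2): Delta=0.0000 Bond=9.5238
V0=7.0807

Risk-neutral probability p* = (R−d)/(u−d) = (1.05−0.7)/(1.18−0.7) = 0.7292.
Payoff layer (t=3): V(3,0)=0.0000, V(3,1)=0.0000, V(3,2)=10.0000, V(3,3)=10.0000
Node (2,0) S=53.9000: V=(p*·0.0000+(1−p*)·0.0000)/1.05=0.0000; Δ=(0.0000−0.0000)/(63.6020−37.7300)=0.0000; B=V−Δ·S=0.0000
Node (2,1) S=90.8600: V=(p*·10.0000+(1−p*)·0.0000)/1.05=6.9444; Δ=(10.0000−0.0000)/(107.2148−63.6020)=0.2293; B=V−Δ·S=-13.8889
Node (2,2) S=153.1640: V=(p*·10.0000+(1−p*)·10.0000)/1.05=9.5238; Δ=(10.0000−10.0000)/(180.7335−107.2148)=0.0000; B=V−Δ·S=9.5238
Node (1,0) S=77.0000: V=(p*·6.9444+(1−p*)·0.0000)/1.05=4.8225; Δ=(6.9444−0.0000)/(90.8600−53.9000)=0.1879; B=V−Δ·S=-9.6451
Node (1,1) S=129.8000: V=(p*·9.5238+(1−p*)·6.9444)/1.05=8.4050; Δ=(9.5238−6.9444)/(153.1640−90.8600)=0.0414; B=V−Δ·S=3.0313
Node (0,0) S=110.0000: V=(p*·8.4050+(1−p*)·4.8225)/1.05=7.0807; Δ=(8.4050−4.8225)/(129.8000−77.0000)=0.0678; B=V−Δ·S=-0.3827
Each (Δ,B) replicates both successor values, so the strategy is self-financing and V0 is arbitrage-free.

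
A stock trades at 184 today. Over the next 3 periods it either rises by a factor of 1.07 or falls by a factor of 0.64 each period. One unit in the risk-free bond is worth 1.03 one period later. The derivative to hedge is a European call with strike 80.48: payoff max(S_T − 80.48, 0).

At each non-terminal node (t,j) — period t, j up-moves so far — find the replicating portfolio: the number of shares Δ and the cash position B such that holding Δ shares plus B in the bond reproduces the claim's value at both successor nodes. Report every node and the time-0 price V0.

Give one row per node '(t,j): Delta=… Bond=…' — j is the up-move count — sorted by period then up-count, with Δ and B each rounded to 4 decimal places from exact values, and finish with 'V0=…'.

Since d<R<u, set p* = (R−d)/(u−d) = 0.9070; price each node as the discounted p*-expectation of its children.
At expiry t=3: V(3,0)=0.0000, V(3,1)=0.1620, V(3,2)=54.3434, V(3,3)=144.9279
(2,0): S=75.3664. Δ = (V_up−V_dn)/(S_up−S_dn) = (0.1620−0.0000)/(80.6420−48.2345) = 0.0050. V = [p*·0.1620 + (1−p*)·0.0000]/1.03 = 0.1427. B = V − Δ·S = -0.2342.
(2,1): S=126.0032. Δ = (V_up−V_dn)/(S_up−S_dn) = (54.3434−0.1620)/(134.8234−80.6420) = 1.0000. V = [p*·54.3434 + (1−p*)·0.1620]/1.03 = 47.8673. B = V − Δ·S = -78.1359.
(2,2): S=210.6616. Δ = (V_up−V_dn)/(S_up−S_dn) = (144.9279−54.3434)/(225.4079−134.8234) = 1.0000. V = [p*·144.9279 + (1−p*)·54.3434]/1.03 = 132.5257. B = V − Δ·S = -78.1359.
(1,0): S=117.7600. Δ = (V_up−V_dn)/(S_up−S_dn) = (47.8673−0.1427)/(126.0032−75.3664) = 0.9425. V = [p*·47.8673 + (1−p*)·0.1427]/1.03 = 42.1629. B = V − Δ·S = -68.8245.
(1,1): S=196.8800. Δ = (V_up−V_dn)/(S_up−S_dn) = (132.5257−47.8673)/(210.6616−126.0032) = 1.0000. V = [p*·132.5257 + (1−p*)·47.8673]/1.03 = 121.0199. B = V − Δ·S = -75.8601.
(0,0): S=184.0000. Δ = (V_up−V_dn)/(S_up−S_dn) = (121.0199−42.1629)/(196.8800−117.7600) = 0.9967. V = [p*·121.0199 + (1−p*)·42.1629]/1.03 = 110.3732. B = V − Δ·S = -73.0152.
Root portfolio cost Δ·184+B reproduces V0=110.3732.

(0,0): Delta=0.9967 Bond=-73.0152
(1,0): Delta=0.9425 Bond=-68.8245
(1,1): Delta=1.0000 Bond=-75.8601
(2,0): Delta=0.0050 Bond=-0.2342
(2,1): Delta=1.0000 Bond=-78.1359
(2,2): Delta=1.0000 Bond=-78.1359
V0=110.3732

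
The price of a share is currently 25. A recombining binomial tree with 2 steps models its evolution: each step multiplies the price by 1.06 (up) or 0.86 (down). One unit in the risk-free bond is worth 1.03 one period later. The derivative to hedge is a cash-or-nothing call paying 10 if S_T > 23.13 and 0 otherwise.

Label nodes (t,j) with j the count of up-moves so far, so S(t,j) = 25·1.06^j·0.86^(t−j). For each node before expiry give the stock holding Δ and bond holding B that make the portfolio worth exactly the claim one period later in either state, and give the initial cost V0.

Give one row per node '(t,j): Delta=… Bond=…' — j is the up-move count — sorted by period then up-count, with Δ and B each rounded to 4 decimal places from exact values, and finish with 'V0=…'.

The replicating-portfolio and risk-neutral prices coincide; use p* = (1.03−0.86)/(1.06−0.86) = 0.8500 for the latter.
Payoff layer (t=2): V(2,0)=0.0000, V(2,1)=0.0000, V(2,2)=10.0000
Node (1,0) S=21.5000: V=(p*·0.0000+(1−p*)·0.0000)/1.03=0.0000; Δ=(0.0000−0.0000)/(22.7900−18.4900)=0.0000; B=V−Δ·S=0.0000
Node (1,1) S=26.5000: V=(p*·10.0000+(1−p*)·0.0000)/1.03=8.2524; Δ=(10.0000−0.0000)/(28.0900−22.7900)=1.8868; B=V−Δ·S=-41.7476
Node (0,0) S=25.0000: V=(p*·8.2524+(1−p*)·0.0000)/1.03=6.8103; Δ=(8.2524−0.0000)/(26.5000−21.5000)=1.6505; B=V−Δ·S=-34.4519
Self-financing check: at every node Δ·S+B equals the discounted successor values.

(0,0): Delta=1.6505 Bond=-34.4519
(1,0): Delta=0.0000 Bond=0.0000
(1,1): Delta=1.8868 Bond=-41.7476
V0=6.8103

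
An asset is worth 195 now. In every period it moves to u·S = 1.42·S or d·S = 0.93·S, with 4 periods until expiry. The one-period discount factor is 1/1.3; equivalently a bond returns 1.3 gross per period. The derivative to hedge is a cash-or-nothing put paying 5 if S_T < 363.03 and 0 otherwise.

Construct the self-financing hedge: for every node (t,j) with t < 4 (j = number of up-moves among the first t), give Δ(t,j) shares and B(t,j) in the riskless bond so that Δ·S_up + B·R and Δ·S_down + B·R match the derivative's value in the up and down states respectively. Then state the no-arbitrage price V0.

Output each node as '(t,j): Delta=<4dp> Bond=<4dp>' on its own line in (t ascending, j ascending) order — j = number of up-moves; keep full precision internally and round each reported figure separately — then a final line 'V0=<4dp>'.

The replicating-portfolio and risk-neutral prices coincide; use p* = (1.3−0.93)/(1.42−0.93) = 0.7551 for the latter.
Payoff layer (t=4): V(4,0)=5.0000, V(4,1)=5.0000, V(4,2)=5.0000, V(4,3)=0.0000, V(4,4)=0.0000
  t=3,j=0: stock 156.8496 → up 222.7265 (V=5.0000), down 145.8701 (V=5.0000). Price 3.8462; hedge Δ=0.0000, bond B=3.8462.
  t=3,j=1: stock 239.4908 → up 340.0770 (V=5.0000), down 222.7265 (V=5.0000). Price 3.8462; hedge Δ=0.0000, bond B=3.8462.
  t=3,j=2: stock 365.6741 → up 519.2573 (V=0.0000), down 340.0770 (V=5.0000). Price 0.9419; hedge Δ=-0.0279, bond B=11.1460.
  t=3,j=3: stock 558.3412 → up 792.8444 (V=0.0000), down 519.2573 (V=0.0000). Price 0.0000; hedge Δ=0.0000, bond B=0.0000.
  t=2,j=0: stock 168.6555 → up 239.4908 (V=3.8462), down 156.8496 (V=3.8462). Price 2.9586; hedge Δ=0.0000, bond B=2.9586.
  t=2,j=1: stock 257.5170 → up 365.6741 (V=0.9419), down 239.4908 (V=3.8462). Price 1.2717; hedge Δ=-0.0230, bond B=7.1987.
  t=2,j=2: stock 393.1980 → up 558.3412 (V=0.0000), down 365.6741 (V=0.9419). Price 0.1774; hedge Δ=-0.0049, bond B=2.0997.
  t=1,j=0: stock 181.3500 → up 257.5170 (V=1.2717), down 168.6555 (V=2.9586). Price 1.2960; hedge Δ=-0.0190, bond B=4.7387.
  t=1,j=1: stock 276.9000 → up 393.1980 (V=0.1774), down 257.5170 (V=1.2717). Price 0.3426; hedge Δ=-0.0081, bond B=2.5757.
  t=0,j=0: stock 195.0000 → up 276.9000 (V=0.3426), down 181.3500 (V=1.2960). Price 0.4432; hedge Δ=-0.0100, bond B=2.3888.
Root portfolio cost Δ·195+B reproduces V0=0.4432.

(0,0): Delta=-0.0100 Bond=2.3888
(1,0): Delta=-0.0190 Bond=4.7387
(1,1): Delta=-0.0081 Bond=2.5757
(2,0): Delta=0.0000 Bond=2.9586
(2,1): Delta=-0.0230 Bond=7.1987
(2,2): Delta=-0.0049 Bond=2.0997
(3,0): Delta=0.0000 Bond=3.8462
(3,1): Delta=0.0000 Bond=3.8462
(3,2): Delta=-0.0279 Bond=11.1460
(3,3): Delta=0.0000 Bond=0.0000
V0=0.4432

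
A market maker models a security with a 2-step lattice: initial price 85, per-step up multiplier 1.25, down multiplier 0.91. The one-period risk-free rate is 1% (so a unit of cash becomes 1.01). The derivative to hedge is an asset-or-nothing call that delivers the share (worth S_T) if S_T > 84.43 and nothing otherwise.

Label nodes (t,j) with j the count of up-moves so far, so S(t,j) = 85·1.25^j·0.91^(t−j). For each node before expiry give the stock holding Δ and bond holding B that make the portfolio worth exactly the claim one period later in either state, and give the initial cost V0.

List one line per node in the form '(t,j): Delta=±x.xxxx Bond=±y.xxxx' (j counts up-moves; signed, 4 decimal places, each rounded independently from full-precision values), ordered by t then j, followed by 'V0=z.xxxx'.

Risk-neutral probability p* = (R−d)/(u−d) = (1.01−0.91)/(1.25−0.91) = 0.2941.
Payoff layer (t=2): V(2,0)=0.0000, V(2,1)=96.6875, V(2,2)=132.8125
(1,0): S=77.3500. Δ = (V_up−V_dn)/(S_up−S_dn) = (96.6875−0.0000)/(96.6875−70.3885) = 3.6765. V = [p*·96.6875 + (1−p*)·0.0000]/1.01 = 28.1559. B = V − Δ·S = -256.2191.
(1,1): S=106.2500. Δ = (V_up−V_dn)/(S_up−S_dn) = (132.8125−96.6875)/(132.8125−96.6875) = 1.0000. V = [p*·132.8125 + (1−p*)·96.6875]/1.01 = 106.2500. B = V − Δ·S = 0.0000.
(0,0): S=85.0000. Δ = (V_up−V_dn)/(S_up−S_dn) = (106.2500−28.1559)/(106.2500−77.3500) = 2.7022. V = [p*·106.2500 + (1−p*)·28.1559]/1.01 = 50.6186. B = V − Δ·S = -179.0698.
Self-financing check: at every node Δ·S+B equals the discounted successor values.

(0,0): Delta=2.7022 Bond=-179.0698
(1,0): Delta=3.6765 Bond=-256.2191
(1,1): Delta=1.0000 Bond=0.0000
V0=50.6186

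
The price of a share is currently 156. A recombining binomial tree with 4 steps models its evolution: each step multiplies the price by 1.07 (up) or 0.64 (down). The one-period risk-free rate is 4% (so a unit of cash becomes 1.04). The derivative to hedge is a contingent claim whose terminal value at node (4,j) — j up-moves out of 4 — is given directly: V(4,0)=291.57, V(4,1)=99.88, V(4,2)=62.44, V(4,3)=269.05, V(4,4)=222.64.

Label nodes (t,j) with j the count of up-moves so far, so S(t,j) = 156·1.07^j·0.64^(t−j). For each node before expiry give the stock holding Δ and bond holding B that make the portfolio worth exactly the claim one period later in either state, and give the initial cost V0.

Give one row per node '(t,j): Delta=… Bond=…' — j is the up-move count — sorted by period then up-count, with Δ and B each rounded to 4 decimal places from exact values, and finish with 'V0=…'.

(0,0): Delta=-0.0068 Bond=196.6909
(1,0): Delta=3.7255 Bond=-168.0771
(1,1): Delta=-0.1742 Bond=232.5062
(2,0): Delta=-1.6868 Bond=171.0389
(2,1): Delta=3.9683 Bond=-200.7381
(2,2): Delta=-0.3600 Bond=274.9973
(3,0): Delta=-10.9010 Bond=554.6885
(3,1): Delta=-1.2735 Bond=149.6199
(3,2): Delta=4.2035 Bond=-235.6467
(3,3): Delta=-0.5648 Bond=325.1205
V0=195.6335

No-arbitrage ⇒ martingale measure with p* = (R−d)/(u−d) = 0.9302.
At expiry t=4: V(4,0)=291.5700, V(4,1)=99.8800, V(4,2)=62.4400, V(4,3)=269.0500, V(4,4)=222.6400
  t=3,j=0: stock 40.8945 → up 43.7571 (V=99.8800), down 26.1725 (V=291.5700). Price 108.8978; hedge Δ=-10.9010, bond B=554.6885.
  t=3,j=1: stock 68.3704 → up 73.1564 (V=62.4400), down 43.7571 (V=99.8800). Price 62.5501; hedge Δ=-1.2735, bond B=149.6199.
  t=3,j=2: stock 114.3068 → up 122.3083 (V=269.0500), down 73.1564 (V=62.4400). Price 244.8417; hedge Δ=4.2035, bond B=-235.6467.
  t=3,j=3: stock 191.1067 → up 204.4842 (V=222.6400), down 122.3083 (V=269.0500). Price 217.1903; hedge Δ=-0.5648, bond B=325.1205.
  t=2,j=0: stock 63.8976 → up 68.3704 (V=62.5501), down 40.8945 (V=108.8978). Price 63.2535; hedge Δ=-1.6868, bond B=171.0389.
  t=2,j=1: stock 106.8288 → up 114.3068 (V=244.8417), down 68.3704 (V=62.5501). Price 223.1958; hedge Δ=3.9683, bond B=-200.7381.
  t=2,j=2: stock 178.6044 → up 191.1067 (V=217.1903), down 114.3068 (V=244.8417). Price 210.6918; hedge Δ=-0.3600, bond B=274.9973.
  t=1,j=0: stock 99.8400 → up 106.8288 (V=223.1958), down 63.8976 (V=63.2535). Price 203.8818; hedge Δ=3.7255, bond B=-168.0771.
  t=1,j=1: stock 166.9200 → up 178.6044 (V=210.6918), down 106.8288 (V=223.1958). Price 203.4271; hedge Δ=-0.1742, bond B=232.5062.
  t=0,j=0: stock 156.0000 → up 166.9200 (V=203.4271), down 99.8400 (V=203.8818). Price 195.6335; hedge Δ=-0.0068, bond B=196.6909.
The time-0 hedge costs 195.6335, which is the no-arbitrage price.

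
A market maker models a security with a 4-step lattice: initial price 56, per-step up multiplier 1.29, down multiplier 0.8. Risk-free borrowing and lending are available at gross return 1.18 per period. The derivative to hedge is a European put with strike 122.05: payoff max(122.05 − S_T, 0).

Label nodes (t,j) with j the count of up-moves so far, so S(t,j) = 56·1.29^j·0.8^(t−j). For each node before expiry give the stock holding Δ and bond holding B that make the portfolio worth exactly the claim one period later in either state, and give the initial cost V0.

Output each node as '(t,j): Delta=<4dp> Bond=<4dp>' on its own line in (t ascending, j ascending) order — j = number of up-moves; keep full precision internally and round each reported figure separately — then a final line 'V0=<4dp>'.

Risk-neutral probability p* = (R−d)/(u−d) = (1.18−0.8)/(1.29−0.8) = 0.7755.
Terminal payoffs: V(4,0)=99.1124, V(4,1)=85.0631, V(4,2)=62.4087, V(4,3)=25.8783, V(4,4)=0.0000
  t=3,j=0: stock 28.6720 → up 36.9869 (V=85.0631), down 22.9376 (V=99.1124). Price 74.7602; hedge Δ=-1.0000, bond B=103.4322.
  t=3,j=1: stock 46.2336 → up 59.6413 (V=62.4087), down 36.9869 (V=85.0631). Price 57.1986; hedge Δ=-1.0000, bond B=103.4322.
  t=3,j=2: stock 74.5517 → up 96.1717 (V=25.8783), down 59.6413 (V=62.4087). Price 28.8805; hedge Δ=-1.0000, bond B=103.4322.
  t=3,j=3: stock 120.2146 → up 155.0768 (V=0.0000), down 96.1717 (V=25.8783). Price 4.9232; hedge Δ=-0.4393, bond B=57.7362.
  t=2,j=0: stock 35.8400 → up 46.2336 (V=57.1986), down 28.6720 (V=74.7602). Price 51.8144; hedge Δ=-1.0000, bond B=87.6544.
  t=2,j=1: stock 57.7920 → up 74.5517 (V=28.8805), down 46.2336 (V=57.1986). Price 29.8624; hedge Δ=-1.0000, bond B=87.6544.
  t=2,j=2: stock 93.1896 → up 120.2146 (V=4.9232), down 74.5517 (V=28.8805). Price 8.7300; hedge Δ=-0.5247, bond B=57.6224.
  t=1,j=0: stock 44.8000 → up 57.7920 (V=29.8624), down 35.8400 (V=51.8144). Price 29.4834; hedge Δ=-1.0000, bond B=74.2834.
  t=1,j=1: stock 72.2400 → up 93.1896 (V=8.7300), down 57.7920 (V=29.8624). Price 11.4187; hedge Δ=-0.5970, bond B=54.5460.
  t=0,j=0: stock 56.0000 → up 72.2400 (V=11.4187), down 44.8000 (V=29.4834). Price 13.1136; hedge Δ=-0.6583, bond B=49.9804.
Each (Δ,B) replicates both successor values, so the strategy is self-financing and V0 is arbitrage-free.

(0,0): Delta=-0.6583 Bond=49.9804
(1,0): Delta=-1.0000 Bond=74.2834
(1,1): Delta=-0.5970 Bond=54.5460
(2,0): Delta=-1.0000 Bond=87.6544
(2,1): Delta=-1.0000 Bond=87.6544
(2,2): Delta=-0.5247 Bond=57.6224
(3,0): Delta=-1.0000 Bond=103.4322
(3,1): Delta=-1.0000 Bond=103.4322
(3,2): Delta=-1.0000 Bond=103.4322
(3,3): Delta=-0.4393 Bond=57.7362
V0=13.1136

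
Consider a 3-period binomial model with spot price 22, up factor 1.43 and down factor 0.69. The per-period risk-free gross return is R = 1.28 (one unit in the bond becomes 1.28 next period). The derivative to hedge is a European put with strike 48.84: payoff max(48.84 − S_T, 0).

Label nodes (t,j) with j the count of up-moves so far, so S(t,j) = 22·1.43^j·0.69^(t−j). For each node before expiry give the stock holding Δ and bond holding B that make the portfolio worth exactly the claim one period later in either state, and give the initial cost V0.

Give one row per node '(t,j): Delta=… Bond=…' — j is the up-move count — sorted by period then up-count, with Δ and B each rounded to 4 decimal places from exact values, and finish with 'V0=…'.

Risk-neutral probability p* = (R−d)/(u−d) = (1.28−0.69)/(1.43−0.69) = 0.7973.
Payoff layer (t=3): V(3,0)=41.6128, V(3,1)=33.8619, V(3,2)=17.7984, V(3,3)=0.0000
(2,0): S=10.4742. Δ = (V_up−V_dn)/(S_up−S_dn) = (33.8619−41.6128)/(14.9781−7.2272) = -1.0000. V = [p*·33.8619 + (1−p*)·41.6128]/1.28 = 27.6821. B = V − Δ·S = 38.1562.
(2,1): S=21.7074. Δ = (V_up−V_dn)/(S_up−S_dn) = (17.7984−33.8619)/(31.0416−14.9781) = -1.0000. V = [p*·17.7984 + (1−p*)·33.8619]/1.28 = 16.4489. B = V − Δ·S = 38.1562.
(2,2): S=44.9878. Δ = (V_up−V_dn)/(S_up−S_dn) = (0.0000−17.7984)/(64.3326−31.0416) = -0.5346. V = [p*·0.0000 + (1−p*)·17.7984]/1.28 = 2.8186. B = V − Δ·S = 26.8705.
(1,0): S=15.1800. Δ = (V_up−V_dn)/(S_up−S_dn) = (16.4489−27.6821)/(21.7074−10.4742) = -1.0000. V = [p*·16.4489 + (1−p*)·27.6821]/1.28 = 14.6296. B = V − Δ·S = 29.8096.
(1,1): S=31.4600. Δ = (V_up−V_dn)/(S_up−S_dn) = (2.8186−16.4489)/(44.9878−21.7074) = -0.5855. V = [p*·2.8186 + (1−p*)·16.4489]/1.28 = 4.3605. B = V − Δ·S = 22.7798.
(0,0): S=22.0000. Δ = (V_up−V_dn)/(S_up−S_dn) = (4.3605−14.6296)/(31.4600−15.1800) = -0.6308. V = [p*·4.3605 + (1−p*)·14.6296]/1.28 = 5.0329. B = V − Δ·S = 18.9100.
Self-financing check: at every node Δ·S+B equals the discounted successor values.

(0,0): Delta=-0.6308 Bond=18.9100
(1,0): Delta=-1.0000 Bond=29.8096
(1,1): Delta=-0.5855 Bond=22.7798
(2,0): Delta=-1.0000 Bond=38.1562
(2,1): Delta=-1.0000 Bond=38.1562
(2,2): Delta=-0.5346 Bond=26.8705
V0=5.0329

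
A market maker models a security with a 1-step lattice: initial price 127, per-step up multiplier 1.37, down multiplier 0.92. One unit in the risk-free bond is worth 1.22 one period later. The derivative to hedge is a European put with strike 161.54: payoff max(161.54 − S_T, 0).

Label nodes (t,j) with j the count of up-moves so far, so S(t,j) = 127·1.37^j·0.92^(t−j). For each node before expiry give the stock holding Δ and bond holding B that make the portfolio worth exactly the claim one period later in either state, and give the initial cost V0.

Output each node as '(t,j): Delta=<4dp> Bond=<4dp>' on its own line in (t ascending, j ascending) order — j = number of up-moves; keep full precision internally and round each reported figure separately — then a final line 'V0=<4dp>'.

No-arbitrage ⇒ martingale measure with p* = (R−d)/(u−d) = 0.6667.
Payoff layer (t=1): V(1,0)=44.7000, V(1,1)=0.0000
  t=0,j=0: stock 127.0000 → up 173.9900 (V=0.0000), down 116.8400 (V=44.7000). Price 12.2131; hedge Δ=-0.7822, bond B=111.5464.
Check: Δ(0,0)·S0 + B(0,0) = 12.2131 = V0.

(0,0): Delta=-0.7822 Bond=111.5464
V0=12.2131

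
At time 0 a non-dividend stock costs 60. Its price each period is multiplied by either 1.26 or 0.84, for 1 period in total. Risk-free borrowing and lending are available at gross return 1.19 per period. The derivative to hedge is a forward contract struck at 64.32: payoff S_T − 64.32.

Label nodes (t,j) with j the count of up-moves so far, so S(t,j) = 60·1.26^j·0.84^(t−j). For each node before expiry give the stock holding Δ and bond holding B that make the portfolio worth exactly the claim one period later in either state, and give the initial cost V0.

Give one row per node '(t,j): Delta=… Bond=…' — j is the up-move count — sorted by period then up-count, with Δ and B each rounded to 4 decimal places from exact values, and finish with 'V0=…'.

The replicating-portfolio and risk-neutral prices coincide; use p* = (1.19−0.84)/(1.26−0.84) = 0.8333 for the latter.
Terminal payoffs: V(1,0)=-13.9200, V(1,1)=11.2800
  t=0,j=0: stock 60.0000 → up 75.6000 (V=11.2800), down 50.4000 (V=-13.9200). Price 5.9496; hedge Δ=1.0000, bond B=-54.0504.
Self-financing check: at every node Δ·S+B equals the discounted successor values.

(0,0): Delta=1.0000 Bond=-54.0504
V0=5.9496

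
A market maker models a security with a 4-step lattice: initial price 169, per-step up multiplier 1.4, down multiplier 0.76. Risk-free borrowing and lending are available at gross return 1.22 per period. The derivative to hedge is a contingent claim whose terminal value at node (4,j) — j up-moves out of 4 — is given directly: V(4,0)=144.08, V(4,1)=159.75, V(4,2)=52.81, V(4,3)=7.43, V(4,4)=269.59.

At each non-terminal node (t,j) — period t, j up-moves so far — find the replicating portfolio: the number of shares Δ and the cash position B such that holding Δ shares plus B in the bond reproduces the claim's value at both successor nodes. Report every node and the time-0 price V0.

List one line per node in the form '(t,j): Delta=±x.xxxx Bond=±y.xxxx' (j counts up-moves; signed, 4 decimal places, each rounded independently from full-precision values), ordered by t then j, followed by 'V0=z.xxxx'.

(0,0): Delta=0.3038 Bond=-6.6030
(1,0): Delta=-0.5349 Bond=99.6638
(1,1): Delta=0.4820 Bond=-50.2067
(2,0): Delta=-0.9506 Bond=162.1770
(2,1): Delta=-0.4465 Bond=105.7079
(2,2): Delta=0.6792 Bond=-126.5845
(3,0): Delta=0.3300 Bond=102.8458
(3,1): Delta=-1.2227 Bond=235.0338
(3,2): Delta=-0.2817 Bond=87.4580
(3,3): Delta=0.8833 Bond=-249.0861
V0=44.7420

Under the risk-neutral measure, an up-move has probability p* = (R−d)/(u−d) = 0.7188 and values discount at R = 1.22.
Terminal values V(4,·): V(4,0)=144.0800, V(4,1)=159.7500, V(4,2)=52.8100, V(4,3)=7.4300, V(4,4)=269.5900
(3,0): S=74.1869. Δ = (V_up−V_dn)/(S_up−S_dn) = (159.7500−144.0800)/(103.8617−56.3821) = 0.3300. V = [p*·159.7500 + (1−p*)·144.0800]/1.22 = 127.3302. B = V − Δ·S = 102.8458.
(3,1): S=136.6602. Δ = (V_up−V_dn)/(S_up−S_dn) = (52.8100−159.7500)/(191.3242−103.8617) = -1.2227. V = [p*·52.8100 + (1−p*)·159.7500]/1.22 = 67.9401. B = V − Δ·S = 235.0338.
(3,2): S=251.7424. Δ = (V_up−V_dn)/(S_up−S_dn) = (7.4300−52.8100)/(352.4394−191.3242) = -0.2817. V = [p*·7.4300 + (1−p*)·52.8100]/1.22 = 16.5517. B = V − Δ·S = 87.4580.
(3,3): S=463.7360. Δ = (V_up−V_dn)/(S_up−S_dn) = (269.5900−7.4300)/(649.2304−352.4394) = 0.8833. V = [p*·269.5900 + (1−p*)·7.4300]/1.22 = 160.5389. B = V − Δ·S = -249.0861.
(2,0): S=97.6144. Δ = (V_up−V_dn)/(S_up−S_dn) = (67.9401−127.3302)/(136.6602−74.1869) = -0.9506. V = [p*·67.9401 + (1−p*)·127.3302]/1.22 = 69.3799. B = V − Δ·S = 162.1770.
(2,1): S=179.8160. Δ = (V_up−V_dn)/(S_up−S_dn) = (16.5517−67.9401)/(251.7424−136.6602) = -0.4465. V = [p*·16.5517 + (1−p*)·67.9401]/1.22 = 25.4137. B = V − Δ·S = 105.7079.
(2,2): S=331.2400. Δ = (V_up−V_dn)/(S_up−S_dn) = (160.5389−16.5517)/(463.7360−251.7424) = 0.6792. V = [p*·160.5389 + (1−p*)·16.5517]/1.22 = 98.3955. B = V − Δ·S = -126.5845.
(1,0): S=128.4400. Δ = (V_up−V_dn)/(S_up−S_dn) = (25.4137−69.3799)/(179.8160−97.6144) = -0.5349. V = [p*·25.4137 + (1−p*)·69.3799]/1.22 = 30.9666. B = V − Δ·S = 99.6638.
(1,1): S=236.6000. Δ = (V_up−V_dn)/(S_up−S_dn) = (98.3955−25.4137)/(331.2400−179.8160) = 0.4820. V = [p*·98.3955 + (1−p*)·25.4137]/1.22 = 63.8274. B = V − Δ·S = -50.2067.
(0,0): S=169.0000. Δ = (V_up−V_dn)/(S_up−S_dn) = (63.8274−30.9666)/(236.6000−128.4400) = 0.3038. V = [p*·63.8274 + (1−p*)·30.9666]/1.22 = 44.7420. B = V − Δ·S = -6.6030.
Self-financing check: at every node Δ·S+B equals the discounted successor values.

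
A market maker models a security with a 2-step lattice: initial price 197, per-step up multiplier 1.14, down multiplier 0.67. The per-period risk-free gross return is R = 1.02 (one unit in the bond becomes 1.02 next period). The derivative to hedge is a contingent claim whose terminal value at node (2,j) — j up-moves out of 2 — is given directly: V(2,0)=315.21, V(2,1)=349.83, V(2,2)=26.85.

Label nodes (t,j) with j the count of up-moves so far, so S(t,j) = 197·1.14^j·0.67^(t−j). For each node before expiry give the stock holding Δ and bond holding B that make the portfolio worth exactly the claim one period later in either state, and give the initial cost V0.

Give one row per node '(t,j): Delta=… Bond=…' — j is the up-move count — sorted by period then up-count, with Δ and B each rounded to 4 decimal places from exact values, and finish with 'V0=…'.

No-arbitrage ⇒ martingale measure with p* = (R−d)/(u−d) = 0.7447.
Terminal values V(2,·): V(2,0)=315.2100, V(2,1)=349.8300, V(2,2)=26.8500
Node (1,0) S=131.9900: V=(p*·349.8300+(1−p*)·315.2100)/1.02=334.3048; Δ=(349.8300−315.2100)/(150.4686−88.4333)=0.5581; B=V−Δ·S=260.6452
Node (1,1) S=224.5800: V=(p*·26.8500+(1−p*)·349.8300)/1.02=107.1696; Δ=(26.8500−349.8300)/(256.0212−150.4686)=-3.0599; B=V−Δ·S=794.3611
Node (0,0) S=197.0000: V=(p*·107.1696+(1−p*)·334.3048)/1.02=161.9231; Δ=(107.1696−334.3048)/(224.5800−131.9900)=-2.4531; B=V−Δ·S=645.1894
The time-0 hedge costs 161.9231, which is the no-arbitrage price.

(0,0): Delta=-2.4531 Bond=645.1894
(1,0): Delta=0.5581 Bond=260.6452
(1,1): Delta=-3.0599 Bond=794.3611
V0=161.9231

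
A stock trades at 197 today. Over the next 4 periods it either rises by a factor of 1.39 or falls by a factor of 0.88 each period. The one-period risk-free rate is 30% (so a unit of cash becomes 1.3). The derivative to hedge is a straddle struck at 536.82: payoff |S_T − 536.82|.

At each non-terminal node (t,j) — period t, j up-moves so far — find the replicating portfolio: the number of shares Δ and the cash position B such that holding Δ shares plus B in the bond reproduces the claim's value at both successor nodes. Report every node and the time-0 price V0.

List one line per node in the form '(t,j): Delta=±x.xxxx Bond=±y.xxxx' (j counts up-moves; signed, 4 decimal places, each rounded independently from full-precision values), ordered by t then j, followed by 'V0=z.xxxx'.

The replicating-portfolio and risk-neutral prices coincide; use p* = (1.3−0.88)/(1.39−0.88) = 0.8235 for the latter.
Payoff layer (t=4): V(4,0)=418.6800, V(4,1)=350.2125, V(4,2)=242.0650, V(4,3)=71.2411, V(4,4)=198.5831
(3,0): S=134.2500. Δ = (V_up−V_dn)/(S_up−S_dn) = (350.2125−418.6800)/(186.6075−118.1400) = -1.0000. V = [p*·350.2125 + (1−p*)·418.6800]/1.3 = 278.6885. B = V − Δ·S = 412.9385.
(3,1): S=212.0540. Δ = (V_up−V_dn)/(S_up−S_dn) = (242.0650−350.2125)/(294.7550−186.6075) = -1.0000. V = [p*·242.0650 + (1−p*)·350.2125]/1.3 = 200.8845. B = V − Δ·S = 412.9385.
(3,2): S=334.9489. Δ = (V_up−V_dn)/(S_up−S_dn) = (71.2411−242.0650)/(465.5789−294.7550) = -1.0000. V = [p*·71.2411 + (1−p*)·242.0650]/1.3 = 77.9896. B = V − Δ·S = 412.9385.
(3,3): S=529.0669. Δ = (V_up−V_dn)/(S_up−S_dn) = (198.5831−71.2411)/(735.4031−465.5789) = 0.4719. V = [p*·198.5831 + (1−p*)·71.2411]/1.3 = 135.4700. B = V − Δ·S = -114.2202.
(2,0): S=152.5568. Δ = (V_up−V_dn)/(S_up−S_dn) = (200.8845−278.6885)/(212.0540−134.2500) = -1.0000. V = [p*·200.8845 + (1−p*)·278.6885]/1.3 = 165.0882. B = V − Δ·S = 317.6450.
(2,1): S=240.9704. Δ = (V_up−V_dn)/(S_up−S_dn) = (77.9896−200.8845)/(334.9489−212.0540) = -1.0000. V = [p*·77.9896 + (1−p*)·200.8845]/1.3 = 76.6746. B = V − Δ·S = 317.6450.
(2,2): S=380.6237. Δ = (V_up−V_dn)/(S_up−S_dn) = (135.4700−77.9896)/(529.0669−334.9489) = 0.2961. V = [p*·135.4700 + (1−p*)·77.9896]/1.3 = 96.4049. B = V − Δ·S = -16.3017.
(1,0): S=173.3600. Δ = (V_up−V_dn)/(S_up−S_dn) = (76.6746−165.0882)/(240.9704−152.5568) = -1.0000. V = [p*·76.6746 + (1−p*)·165.0882]/1.3 = 70.9823. B = V − Δ·S = 244.3423.
(1,1): S=273.8300. Δ = (V_up−V_dn)/(S_up−S_dn) = (96.4049−76.6746)/(380.6237−240.9704) = 0.1413. V = [p*·96.4049 + (1−p*)·76.6746]/1.3 = 71.4793. B = V − Δ·S = 32.7924.
(0,0): S=197.0000. Δ = (V_up−V_dn)/(S_up−S_dn) = (71.4793−70.9823)/(273.8300−173.3600) = 0.0049. V = [p*·71.4793 + (1−p*)·70.9823]/1.3 = 54.9166. B = V − Δ·S = 53.9421.
The time-0 hedge costs 54.9166, which is the no-arbitrage price.

(0,0): Delta=0.0049 Bond=53.9421
(1,0): Delta=-1.0000 Bond=244.3423
(1,1): Delta=0.1413 Bond=32.7924
(2,0): Delta=-1.0000 Bond=317.6450
(2,1): Delta=-1.0000 Bond=317.6450
(2,2): Delta=0.2961 Bond=-16.3017
(3,0): Delta=-1.0000 Bond=412.9385
(3,1): Delta=-1.0000 Bond=412.9385
(3,2): Delta=-1.0000 Bond=412.9385
(3,3): Delta=0.4719 Bond=-114.2202
V0=54.9166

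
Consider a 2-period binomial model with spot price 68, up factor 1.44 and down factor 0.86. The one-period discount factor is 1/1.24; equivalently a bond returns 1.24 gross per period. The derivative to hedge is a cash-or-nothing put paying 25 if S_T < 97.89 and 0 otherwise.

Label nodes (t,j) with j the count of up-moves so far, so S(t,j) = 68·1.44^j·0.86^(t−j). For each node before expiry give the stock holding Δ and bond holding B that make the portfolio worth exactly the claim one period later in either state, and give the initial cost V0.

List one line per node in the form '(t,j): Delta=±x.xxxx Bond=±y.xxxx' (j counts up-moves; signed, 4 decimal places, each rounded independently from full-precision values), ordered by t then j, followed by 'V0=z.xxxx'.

(0,0): Delta=-0.3349 Bond=32.0542
(1,0): Delta=0.0000 Bond=20.1613
(1,1): Delta=-0.4402 Bond=50.0556
V0=9.2799

Risk-neutral probability p* = (R−d)/(u−d) = (1.24−0.86)/(1.44−0.86) = 0.6552.
Terminal payoffs: V(2,0)=25.0000, V(2,1)=25.0000, V(2,2)=0.0000
  t=1,j=0: stock 58.4800 → up 84.2112 (V=25.0000), down 50.2928 (V=25.0000). Price 20.1613; hedge Δ=0.0000, bond B=20.1613.
  t=1,j=1: stock 97.9200 → up 141.0048 (V=0.0000), down 84.2112 (V=25.0000). Price 6.9522; hedge Δ=-0.4402, bond B=50.0556.
  t=0,j=0: stock 68.0000 → up 97.9200 (V=6.9522), down 58.4800 (V=20.1613). Price 9.2799; hedge Δ=-0.3349, bond B=32.0542.
Self-financing check: at every node Δ·S+B equals the discounted successor values.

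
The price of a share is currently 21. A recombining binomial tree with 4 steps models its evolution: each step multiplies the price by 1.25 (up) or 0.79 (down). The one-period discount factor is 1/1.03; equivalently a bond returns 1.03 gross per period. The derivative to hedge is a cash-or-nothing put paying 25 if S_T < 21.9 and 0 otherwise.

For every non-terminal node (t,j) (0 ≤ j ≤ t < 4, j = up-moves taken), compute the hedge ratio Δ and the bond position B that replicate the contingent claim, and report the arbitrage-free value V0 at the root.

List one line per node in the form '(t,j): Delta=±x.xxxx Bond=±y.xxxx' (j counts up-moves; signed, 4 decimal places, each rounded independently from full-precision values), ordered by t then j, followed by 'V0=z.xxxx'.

Risk-neutral probability p* = (R−d)/(u−d) = (1.03−0.79)/(1.25−0.79) = 0.5217.
At expiry t=4: V(4,0)=25.0000, V(4,1)=25.0000, V(4,2)=25.0000, V(4,3)=0.0000, V(4,4)=0.0000
Node (3,0) S=10.3538: V=(p*·25.0000+(1−p*)·25.0000)/1.03=24.2718; Δ=(25.0000−25.0000)/(12.9423−8.1795)=0.0000; B=V−Δ·S=24.2718
Node (3,1) S=16.3826: V=(p*·25.0000+(1−p*)·25.0000)/1.03=24.2718; Δ=(25.0000−25.0000)/(20.4783−12.9423)=0.0000; B=V−Δ·S=24.2718
Node (3,2) S=25.9219: V=(p*·0.0000+(1−p*)·25.0000)/1.03=11.6083; Δ=(0.0000−25.0000)/(32.4023−20.4783)=-2.0966; B=V−Δ·S=65.9561
Node (3,3) S=41.0156: V=(p*·0.0000+(1−p*)·0.0000)/1.03=0.0000; Δ=(0.0000−0.0000)/(51.2695−32.4023)=0.0000; B=V−Δ·S=0.0000
Node (2,0) S=13.1061: V=(p*·24.2718+(1−p*)·24.2718)/1.03=23.5649; Δ=(24.2718−24.2718)/(16.3826−10.3538)=0.0000; B=V−Δ·S=23.5649
Node (2,1) S=20.7375: V=(p*·11.6083+(1−p*)·24.2718)/1.03=17.1503; Δ=(11.6083−24.2718)/(25.9219−16.3826)=-1.3275; B=V−Δ·S=44.6798
Node (2,2) S=32.8125: V=(p*·0.0000+(1−p*)·11.6083)/1.03=5.3901; Δ=(0.0000−11.6083)/(41.0156−25.9219)=-0.7691; B=V−Δ·S=30.6255
Node (1,0) S=16.5900: V=(p*·17.1503+(1−p*)·23.5649)/1.03=19.6293; Δ=(17.1503−23.5649)/(20.7375−13.1061)=-0.8406; B=V−Δ·S=33.5741
Node (1,1) S=26.2500: V=(p*·5.3901+(1−p*)·17.1503)/1.03=10.6937; Δ=(5.3901−17.1503)/(32.8125−20.7375)=-0.9739; B=V−Δ·S=36.2593
Node (0,0) S=21.0000: V=(p*·10.6937+(1−p*)·19.6293)/1.03=14.5313; Δ=(10.6937−19.6293)/(26.2500−16.5900)=-0.9250; B=V−Δ·S=33.9564
Root portfolio cost Δ·21+B reproduces V0=14.5313.

(0,0): Delta=-0.9250 Bond=33.9564
(1,0): Delta=-0.8406 Bond=33.5741
(1,1): Delta=-0.9739 Bond=36.2593
(2,0): Delta=0.0000 Bond=23.5649
(2,1): Delta=-1.3275 Bond=44.6798
(2,2): Delta=-0.7691 Bond=30.6255
(3,0): Delta=0.0000 Bond=24.2718
(3,1): Delta=0.0000 Bond=24.2718
(3,2): Delta=-2.0966 Bond=65.9561
(3,3): Delta=0.0000 Bond=0.0000
V0=14.5313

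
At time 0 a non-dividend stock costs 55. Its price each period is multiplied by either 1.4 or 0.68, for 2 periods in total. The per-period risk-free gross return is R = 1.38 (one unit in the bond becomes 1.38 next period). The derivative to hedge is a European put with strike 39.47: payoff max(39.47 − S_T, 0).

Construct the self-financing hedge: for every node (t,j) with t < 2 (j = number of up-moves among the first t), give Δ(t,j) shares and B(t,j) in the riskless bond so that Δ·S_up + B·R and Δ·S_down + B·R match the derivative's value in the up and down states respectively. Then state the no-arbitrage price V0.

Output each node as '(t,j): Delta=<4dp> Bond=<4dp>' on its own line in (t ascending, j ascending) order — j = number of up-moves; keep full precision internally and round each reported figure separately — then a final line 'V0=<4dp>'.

(0,0): Delta=-0.0071 Bond=0.3981
(1,0): Delta=-0.5213 Bond=19.7798
(1,1): Delta=0.0000 Bond=0.0000
V0=0.0057

Since d<R<u, set p* = (R−d)/(u−d) = 0.9722; price each node as the discounted p*-expectation of its children.
Terminal values V(2,·): V(2,0)=14.0380, V(2,1)=0.0000, V(2,2)=0.0000
(1,0): S=37.4000. Δ = (V_up−V_dn)/(S_up−S_dn) = (0.0000−14.0380)/(52.3600−25.4320) = -0.5213. V = [p*·0.0000 + (1−p*)·14.0380]/1.38 = 0.2826. B = V − Δ·S = 19.7798.
(1,1): S=77.0000. Δ = (V_up−V_dn)/(S_up−S_dn) = (0.0000−0.0000)/(107.8000−52.3600) = 0.0000. V = [p*·0.0000 + (1−p*)·0.0000]/1.38 = 0.0000. B = V − Δ·S = 0.0000.
(0,0): S=55.0000. Δ = (V_up−V_dn)/(S_up−S_dn) = (0.0000−0.2826)/(77.0000−37.4000) = -0.0071. V = [p*·0.0000 + (1−p*)·0.2826]/1.38 = 0.0057. B = V − Δ·S = 0.3981.
Self-financing check: at every node Δ·S+B equals the discounted successor values.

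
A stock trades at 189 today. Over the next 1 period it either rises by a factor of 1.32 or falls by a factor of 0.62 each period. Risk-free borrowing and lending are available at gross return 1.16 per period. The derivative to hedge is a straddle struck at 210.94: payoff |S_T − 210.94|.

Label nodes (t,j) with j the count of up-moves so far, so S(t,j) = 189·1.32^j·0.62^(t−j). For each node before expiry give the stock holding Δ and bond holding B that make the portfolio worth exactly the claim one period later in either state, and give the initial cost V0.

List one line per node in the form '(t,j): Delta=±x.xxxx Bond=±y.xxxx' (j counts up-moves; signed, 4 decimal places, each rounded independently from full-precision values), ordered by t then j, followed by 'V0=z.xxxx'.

(0,0): Delta=-0.4174 Bond=122.9906
V0=44.1049

No-arbitrage ⇒ martingale measure with p* = (R−d)/(u−d) = 0.7714.
At expiry t=1: V(1,0)=93.7600, V(1,1)=38.5400
Node (0,0) S=189.0000: V=(p*·38.5400+(1−p*)·93.7600)/1.16=44.1049; Δ=(38.5400−93.7600)/(249.4800−117.1800)=-0.4174; B=V−Δ·S=122.9906
Self-financing check: at every node Δ·S+B equals the discounted successor values.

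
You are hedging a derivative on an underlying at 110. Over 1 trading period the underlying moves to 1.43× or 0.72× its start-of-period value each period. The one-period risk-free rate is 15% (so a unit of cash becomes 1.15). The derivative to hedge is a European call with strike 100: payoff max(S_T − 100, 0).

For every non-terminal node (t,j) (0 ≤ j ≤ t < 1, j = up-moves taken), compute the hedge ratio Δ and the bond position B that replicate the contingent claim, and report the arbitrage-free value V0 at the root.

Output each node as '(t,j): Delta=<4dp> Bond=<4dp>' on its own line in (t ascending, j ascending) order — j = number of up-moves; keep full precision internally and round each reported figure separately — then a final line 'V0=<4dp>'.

Risk-neutral probability p* = (R−d)/(u−d) = (1.15−0.72)/(1.43−0.72) = 0.6056.
Payoff layer (t=1): V(1,0)=0.0000, V(1,1)=57.3000
  t=0,j=0: stock 110.0000 → up 157.3000 (V=57.3000), down 79.2000 (V=0.0000). Price 30.1764; hedge Δ=0.7337, bond B=-50.5279.
The time-0 hedge costs 30.1764, which is the no-arbitrage price.

(0,0): Delta=0.7337 Bond=-50.5279
V0=30.1764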